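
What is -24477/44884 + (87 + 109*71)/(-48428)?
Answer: -384158585/543410588 ≈ -0.70694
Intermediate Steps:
-24477/44884 + (87 + 109*71)/(-48428) = -24477*1/44884 + (87 + 7739)*(-1/48428) = -24477/44884 + 7826*(-1/48428) = -24477/44884 - 3913/24214 = -384158585/543410588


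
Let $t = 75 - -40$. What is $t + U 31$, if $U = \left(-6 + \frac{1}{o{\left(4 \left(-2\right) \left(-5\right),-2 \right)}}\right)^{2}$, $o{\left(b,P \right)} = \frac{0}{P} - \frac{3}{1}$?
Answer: $\frac{12226}{9} \approx 1358.4$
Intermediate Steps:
$o{\left(b,P \right)} = -3$ ($o{\left(b,P \right)} = 0 - 3 = -3$)
$t = 115$ ($t = 75 + 40 = 115$)
$U = \frac{361}{9}$ ($U = \left(-6 + \frac{1}{-3}\right)^{2} = \left(-6 - \frac{1}{3}\right)^{2} = \left(- \frac{19}{3}\right)^{2} = \frac{361}{9} \approx 40.111$)
$t + U 31 = 115 + \frac{361}{9} \cdot 31 = 115 + \frac{11191}{9} = \frac{12226}{9}$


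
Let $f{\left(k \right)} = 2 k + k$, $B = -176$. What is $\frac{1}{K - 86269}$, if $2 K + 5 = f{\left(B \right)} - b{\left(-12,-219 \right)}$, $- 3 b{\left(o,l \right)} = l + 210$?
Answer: $- \frac{1}{86537} \approx -1.1556 \cdot 10^{-5}$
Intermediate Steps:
$f{\left(k \right)} = 3 k$
$b{\left(o,l \right)} = -70 - \frac{l}{3}$ ($b{\left(o,l \right)} = - \frac{l + 210}{3} = - \frac{210 + l}{3} = -70 - \frac{l}{3}$)
$K = -268$ ($K = - \frac{5}{2} + \frac{3 \left(-176\right) - \left(-70 - -73\right)}{2} = - \frac{5}{2} + \frac{-528 - \left(-70 + 73\right)}{2} = - \frac{5}{2} + \frac{-528 - 3}{2} = - \frac{5}{2} + \frac{1}{2} \left(-531\right) = - \frac{5}{2} - \frac{531}{2} = -268$)
$\frac{1}{K - 86269} = \frac{1}{-268 - 86269} = \frac{1}{-86537} = - \frac{1}{86537}$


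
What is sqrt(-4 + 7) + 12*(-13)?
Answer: -156 + sqrt(3) ≈ -154.27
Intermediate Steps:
sqrt(-4 + 7) + 12*(-13) = sqrt(3) - 156 = -156 + sqrt(3)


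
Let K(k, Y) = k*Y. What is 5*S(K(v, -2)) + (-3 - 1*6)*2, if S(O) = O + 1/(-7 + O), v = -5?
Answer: 101/3 ≈ 33.667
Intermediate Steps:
K(k, Y) = Y*k
5*S(K(v, -2)) + (-3 - 1*6)*2 = 5*((1 + (-2*(-5))² - (-14)*(-5))/(-7 - 2*(-5))) + (-3 - 1*6)*2 = 5*((1 + 10² - 7*10)/(-7 + 10)) + (-3 - 6)*2 = 5*((1 + 100 - 70)/3) - 9*2 = 5*((⅓)*31) - 18 = 5*(31/3) - 18 = 155/3 - 18 = 101/3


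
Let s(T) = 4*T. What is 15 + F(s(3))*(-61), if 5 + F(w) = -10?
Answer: 930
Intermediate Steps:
F(w) = -15 (F(w) = -5 - 10 = -15)
15 + F(s(3))*(-61) = 15 - 15*(-61) = 15 + 915 = 930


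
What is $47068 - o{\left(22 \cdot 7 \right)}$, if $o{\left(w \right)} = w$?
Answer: $46914$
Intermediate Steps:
$47068 - o{\left(22 \cdot 7 \right)} = 47068 - 22 \cdot 7 = 47068 - 154 = 46914$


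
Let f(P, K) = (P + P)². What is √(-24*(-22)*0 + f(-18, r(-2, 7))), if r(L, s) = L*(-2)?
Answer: 36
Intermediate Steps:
r(L, s) = -2*L
f(P, K) = 4*P² (f(P, K) = (2*P)² = 4*P²)
√(-24*(-22)*0 + f(-18, r(-2, 7))) = √(-24*(-22)*0 + 4*(-18)²) = √(528*0 + 4*324) = √(0 + 1296) = √1296 = 36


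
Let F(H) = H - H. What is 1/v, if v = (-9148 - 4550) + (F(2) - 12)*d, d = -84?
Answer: -1/12690 ≈ -7.8802e-5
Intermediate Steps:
F(H) = 0
v = -12690 (v = (-9148 - 4550) + (0 - 12)*(-84) = -13698 - 12*(-84) = -13698 + 1008 = -12690)
1/v = 1/(-12690) = -1/12690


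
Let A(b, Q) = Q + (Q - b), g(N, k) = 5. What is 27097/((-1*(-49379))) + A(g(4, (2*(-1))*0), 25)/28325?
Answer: 13995356/25430185 ≈ 0.55034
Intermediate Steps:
A(b, Q) = -b + 2*Q
27097/((-1*(-49379))) + A(g(4, (2*(-1))*0), 25)/28325 = 27097/((-1*(-49379))) + (-1*5 + 2*25)/28325 = 27097/49379 + (-5 + 50)*(1/28325) = 27097*(1/49379) + 45*(1/28325) = 27097/49379 + 9/5665 = 13995356/25430185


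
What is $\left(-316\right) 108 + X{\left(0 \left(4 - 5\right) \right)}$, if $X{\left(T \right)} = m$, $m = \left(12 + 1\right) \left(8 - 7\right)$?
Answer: $-34115$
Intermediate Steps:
$m = 13$ ($m = 13 \cdot 1 = 13$)
$X{\left(T \right)} = 13$
$\left(-316\right) 108 + X{\left(0 \left(4 - 5\right) \right)} = \left(-316\right) 108 + 13 = -34128 + 13 = -34115$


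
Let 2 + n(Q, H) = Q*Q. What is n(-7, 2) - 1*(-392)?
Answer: 439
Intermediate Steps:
n(Q, H) = -2 + Q**2 (n(Q, H) = -2 + Q*Q = -2 + Q**2)
n(-7, 2) - 1*(-392) = (-2 + (-7)**2) - 1*(-392) = (-2 + 49) + 392 = 47 + 392 = 439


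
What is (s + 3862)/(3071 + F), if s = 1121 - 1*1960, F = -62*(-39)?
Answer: 3023/5489 ≈ 0.55074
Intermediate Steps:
F = 2418
s = -839 (s = 1121 - 1960 = -839)
(s + 3862)/(3071 + F) = (-839 + 3862)/(3071 + 2418) = 3023/5489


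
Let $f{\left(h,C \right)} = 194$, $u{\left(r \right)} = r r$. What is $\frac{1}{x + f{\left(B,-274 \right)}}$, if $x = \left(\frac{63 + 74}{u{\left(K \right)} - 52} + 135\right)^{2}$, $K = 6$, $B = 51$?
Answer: $\frac{256}{4142193} \approx 6.1803 \cdot 10^{-5}$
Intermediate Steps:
$u{\left(r \right)} = r^{2}$
$x = \frac{4092529}{256}$ ($x = \left(\frac{63 + 74}{6^{2} - 52} + 135\right)^{2} = \left(\frac{137}{36 - 52} + 135\right)^{2} = \left(\frac{137}{-16} + 135\right)^{2} = \left(137 \left(- \frac{1}{16}\right) + 135\right)^{2} = \left(- \frac{137}{16} + 135\right)^{2} = \left(\frac{2023}{16}\right)^{2} = \frac{4092529}{256} \approx 15986.0$)
$\frac{1}{x + f{\left(B,-274 \right)}} = \frac{1}{\frac{4092529}{256} + 194} = \frac{1}{\frac{4142193}{256}} = \frac{256}{4142193}$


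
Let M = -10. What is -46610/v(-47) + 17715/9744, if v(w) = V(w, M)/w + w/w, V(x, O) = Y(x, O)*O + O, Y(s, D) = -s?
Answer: -7112184225/1711696 ≈ -4155.0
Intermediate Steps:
V(x, O) = O - O*x (V(x, O) = (-x)*O + O = -O*x + O = O - O*x)
v(w) = 1 + (-10 + 10*w)/w (v(w) = (-10*(1 - w))/w + w/w = (-10 + 10*w)/w + 1 = 1 + (-10 + 10*w)/w)
-46610/v(-47) + 17715/9744 = -46610/(11 - 10/(-47)) + 17715/9744 = -46610/(11 - 10*(-1/47)) + 17715*(1/9744) = -46610/(11 + 10/47) + 5905/3248 = -46610/527/47 + 5905/3248 = -46610*47/527 + 5905/3248 = -2190670/527 + 5905/3248 = -7112184225/1711696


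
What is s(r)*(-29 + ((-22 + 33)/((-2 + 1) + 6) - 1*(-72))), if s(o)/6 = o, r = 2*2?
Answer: 5424/5 ≈ 1084.8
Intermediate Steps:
r = 4
s(o) = 6*o
s(r)*(-29 + ((-22 + 33)/((-2 + 1) + 6) - 1*(-72))) = (6*4)*(-29 + ((-22 + 33)/((-2 + 1) + 6) - 1*(-72))) = 24*(-29 + (11/(-1 + 6) + 72)) = 24*(-29 + (11/5 + 72)) = 24*(-29 + 371/5) = 24*(226/5) = 5424/5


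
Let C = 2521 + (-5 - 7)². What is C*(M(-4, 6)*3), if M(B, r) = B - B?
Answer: 0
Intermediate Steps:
M(B, r) = 0
C = 2665 (C = 2521 + (-12)² = 2521 + 144 = 2665)
C*(M(-4, 6)*3) = 2665*(0*3) = 2665*0 = 0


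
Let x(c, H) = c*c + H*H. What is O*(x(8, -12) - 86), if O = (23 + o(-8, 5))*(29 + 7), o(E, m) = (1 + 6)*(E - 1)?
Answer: -175680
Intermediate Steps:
o(E, m) = -7 + 7*E (o(E, m) = 7*(-1 + E) = -7 + 7*E)
x(c, H) = H**2 + c**2 (x(c, H) = c**2 + H**2 = H**2 + c**2)
O = -1440 (O = (23 + (-7 + 7*(-8)))*(29 + 7) = (23 + (-7 - 56))*36 = (23 - 63)*36 = -40*36 = -1440)
O*(x(8, -12) - 86) = -1440*(((-12)**2 + 8**2) - 86) = -1440*((144 + 64) - 86) = -1440*(208 - 86) = -1440*122 = -175680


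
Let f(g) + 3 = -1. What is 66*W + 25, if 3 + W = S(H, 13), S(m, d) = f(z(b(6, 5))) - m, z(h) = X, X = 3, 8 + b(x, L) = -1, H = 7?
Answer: -899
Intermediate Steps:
b(x, L) = -9 (b(x, L) = -8 - 1 = -9)
z(h) = 3
f(g) = -4 (f(g) = -3 - 1 = -4)
S(m, d) = -4 - m
W = -14 (W = -3 + (-4 - 1*7) = -3 + (-4 - 7) = -3 - 11 = -14)
66*W + 25 = 66*(-14) + 25 = -924 + 25 = -899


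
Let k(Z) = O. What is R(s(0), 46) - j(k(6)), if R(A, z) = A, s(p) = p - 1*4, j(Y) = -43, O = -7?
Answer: 39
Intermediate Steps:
k(Z) = -7
s(p) = -4 + p (s(p) = p - 4 = -4 + p)
R(s(0), 46) - j(k(6)) = (-4 + 0) - 1*(-43) = -4 + 43 = 39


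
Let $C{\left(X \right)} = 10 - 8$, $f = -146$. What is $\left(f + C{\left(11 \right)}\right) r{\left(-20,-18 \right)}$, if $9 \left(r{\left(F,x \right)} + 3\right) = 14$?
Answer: $208$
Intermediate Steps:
$r{\left(F,x \right)} = - \frac{13}{9}$ ($r{\left(F,x \right)} = -3 + \frac{1}{9} \cdot 14 = -3 + \frac{14}{9} = - \frac{13}{9}$)
$C{\left(X \right)} = 2$ ($C{\left(X \right)} = 10 - 8 = 2$)
$\left(f + C{\left(11 \right)}\right) r{\left(-20,-18 \right)} = \left(-146 + 2\right) \left(- \frac{13}{9}\right) = \left(-144\right) \left(- \frac{13}{9}\right) = 208$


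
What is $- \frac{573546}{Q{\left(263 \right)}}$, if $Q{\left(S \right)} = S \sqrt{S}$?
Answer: $- \frac{573546 \sqrt{263}}{69169} \approx -134.47$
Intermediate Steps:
$Q{\left(S \right)} = S^{\frac{3}{2}}$
$- \frac{573546}{Q{\left(263 \right)}} = - \frac{573546}{263^{\frac{3}{2}}} = - \frac{573546}{263 \sqrt{263}} = - 573546 \frac{\sqrt{263}}{69169} = - \frac{573546 \sqrt{263}}{69169}$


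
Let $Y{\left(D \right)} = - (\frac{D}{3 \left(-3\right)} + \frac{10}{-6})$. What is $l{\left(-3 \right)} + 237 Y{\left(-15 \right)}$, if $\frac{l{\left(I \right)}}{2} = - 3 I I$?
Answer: $-54$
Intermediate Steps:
$Y{\left(D \right)} = \frac{5}{3} + \frac{D}{9}$ ($Y{\left(D \right)} = - (\frac{D}{-9} + 10 \left(- \frac{1}{6}\right)) = - (D \left(- \frac{1}{9}\right) - \frac{5}{3}) = - (- \frac{D}{9} - \frac{5}{3}) = - (- \frac{5}{3} - \frac{D}{9}) = \frac{5}{3} + \frac{D}{9}$)
$l{\left(I \right)} = - 6 I^{2}$ ($l{\left(I \right)} = 2 - 3 I I = 2 \left(- 3 I^{2}\right) = - 6 I^{2}$)
$l{\left(-3 \right)} + 237 Y{\left(-15 \right)} = - 6 \left(-3\right)^{2} + 237 \left(\frac{5}{3} + \frac{1}{9} \left(-15\right)\right) = \left(-6\right) 9 + 237 \left(\frac{5}{3} - \frac{5}{3}\right) = -54 + 237 \cdot 0 = -54 + 0 = -54$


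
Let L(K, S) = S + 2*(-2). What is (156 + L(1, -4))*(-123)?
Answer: -18204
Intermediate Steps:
L(K, S) = -4 + S (L(K, S) = S - 4 = -4 + S)
(156 + L(1, -4))*(-123) = (156 + (-4 - 4))*(-123) = (156 - 8)*(-123) = 148*(-123) = -18204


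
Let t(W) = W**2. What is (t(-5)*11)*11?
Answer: 3025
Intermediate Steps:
(t(-5)*11)*11 = ((-5)**2*11)*11 = (25*11)*11 = 275*11 = 3025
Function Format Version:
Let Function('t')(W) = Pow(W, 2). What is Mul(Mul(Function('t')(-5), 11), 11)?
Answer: 3025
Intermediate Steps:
Mul(Mul(Function('t')(-5), 11), 11) = Mul(Mul(Pow(-5, 2), 11), 11) = Mul(Mul(25, 11), 11) = Mul(275, 11) = 3025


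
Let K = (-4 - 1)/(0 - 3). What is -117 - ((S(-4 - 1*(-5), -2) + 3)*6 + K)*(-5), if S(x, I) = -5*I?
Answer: 844/3 ≈ 281.33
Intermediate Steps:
K = 5/3 (K = -5/(-3) = -5*(-1/3) = 5/3 ≈ 1.6667)
-117 - ((S(-4 - 1*(-5), -2) + 3)*6 + K)*(-5) = -117 - ((-5*(-2) + 3)*6 + 5/3)*(-5) = -117 - ((10 + 3)*6 + 5/3)*(-5) = -117 - (13*6 + 5/3)*(-5) = -117 - (78 + 5/3)*(-5) = -117 - 239*(-5)/3 = -117 - 1*(-1195/3) = -117 + 1195/3 = 844/3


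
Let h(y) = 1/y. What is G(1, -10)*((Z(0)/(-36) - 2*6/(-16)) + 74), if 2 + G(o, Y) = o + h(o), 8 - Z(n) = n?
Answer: 0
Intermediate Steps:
Z(n) = 8 - n
G(o, Y) = -2 + o + 1/o (G(o, Y) = -2 + (o + 1/o) = -2 + o + 1/o)
G(1, -10)*((Z(0)/(-36) - 2*6/(-16)) + 74) = (-2 + 1 + 1/1)*(((8 - 1*0)/(-36) - 2*6/(-16)) + 74) = (-2 + 1 + 1)*(((8 + 0)*(-1/36) - 12*(-1/16)) + 74) = 0*((8*(-1/36) + ¾) + 74) = 0*((-2/9 + ¾) + 74) = 0*(19/36 + 74) = 0*(2683/36) = 0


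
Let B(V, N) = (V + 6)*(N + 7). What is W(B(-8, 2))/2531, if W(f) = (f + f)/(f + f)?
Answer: 1/2531 ≈ 0.00039510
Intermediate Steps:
B(V, N) = (6 + V)*(7 + N)
W(f) = 1 (W(f) = (2*f)/((2*f)) = (2*f)*(1/(2*f)) = 1)
W(B(-8, 2))/2531 = 1/2531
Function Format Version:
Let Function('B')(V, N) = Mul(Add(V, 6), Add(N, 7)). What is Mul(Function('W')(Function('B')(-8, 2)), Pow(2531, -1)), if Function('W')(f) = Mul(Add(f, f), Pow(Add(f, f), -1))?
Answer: Rational(1, 2531) ≈ 0.00039510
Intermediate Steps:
Function('B')(V, N) = Mul(Add(6, V), Add(7, N))
Function('W')(f) = 1 (Function('W')(f) = Mul(Mul(2, f), Pow(Mul(2, f), -1)) = Mul(Mul(2, f), Mul(Rational(1, 2), Pow(f, -1))) = 1)
Mul(Function('W')(Function('B')(-8, 2)), Pow(2531, -1)) = Mul(1, Pow(2531, -1)) = Mul(1, Rational(1, 2531)) = Rational(1, 2531)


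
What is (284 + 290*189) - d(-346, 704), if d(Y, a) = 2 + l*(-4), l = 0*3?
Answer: 55092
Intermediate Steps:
l = 0
d(Y, a) = 2 (d(Y, a) = 2 + 0*(-4) = 2 + 0 = 2)
(284 + 290*189) - d(-346, 704) = (284 + 290*189) - 1*2 = (284 + 54810) - 2 = 55094 - 2 = 55092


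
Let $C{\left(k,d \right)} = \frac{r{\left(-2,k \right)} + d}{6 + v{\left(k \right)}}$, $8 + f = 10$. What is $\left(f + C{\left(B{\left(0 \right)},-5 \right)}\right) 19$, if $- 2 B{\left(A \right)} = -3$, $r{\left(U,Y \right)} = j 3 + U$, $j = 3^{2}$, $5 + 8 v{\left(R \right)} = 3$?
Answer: $\frac{2394}{23} \approx 104.09$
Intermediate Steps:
$f = 2$ ($f = -8 + 10 = 2$)
$v{\left(R \right)} = - \frac{1}{4}$ ($v{\left(R \right)} = - \frac{5}{8} + \frac{1}{8} \cdot 3 = - \frac{5}{8} + \frac{3}{8} = - \frac{1}{4}$)
$j = 9$
$r{\left(U,Y \right)} = 27 + U$ ($r{\left(U,Y \right)} = 9 \cdot 3 + U = 27 + U$)
$B{\left(A \right)} = \frac{3}{2}$ ($B{\left(A \right)} = \left(- \frac{1}{2}\right) \left(-3\right) = \frac{3}{2}$)
$C{\left(k,d \right)} = \frac{100}{23} + \frac{4 d}{23}$ ($C{\left(k,d \right)} = \frac{\left(27 - 2\right) + d}{6 - \frac{1}{4}} = \frac{25 + d}{\frac{23}{4}} = \left(25 + d\right) \frac{4}{23} = \frac{100}{23} + \frac{4 d}{23}$)
$\left(f + C{\left(B{\left(0 \right)},-5 \right)}\right) 19 = \left(2 + \left(\frac{100}{23} + \frac{4}{23} \left(-5\right)\right)\right) 19 = \left(2 + \left(\frac{100}{23} - \frac{20}{23}\right)\right) 19 = \left(2 + \frac{80}{23}\right) 19 = \frac{126}{23} \cdot 19 = \frac{2394}{23}$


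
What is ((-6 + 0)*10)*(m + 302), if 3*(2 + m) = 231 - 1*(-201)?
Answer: -26640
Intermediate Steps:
m = 142 (m = -2 + (231 - 1*(-201))/3 = -2 + (231 + 201)/3 = -2 + (⅓)*432 = -2 + 144 = 142)
((-6 + 0)*10)*(m + 302) = ((-6 + 0)*10)*(142 + 302) = -6*10*444 = -60*444 = -26640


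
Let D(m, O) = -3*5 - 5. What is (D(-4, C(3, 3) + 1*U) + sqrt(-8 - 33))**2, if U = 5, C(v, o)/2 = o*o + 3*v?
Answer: (20 - I*sqrt(41))**2 ≈ 359.0 - 256.13*I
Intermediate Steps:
C(v, o) = 2*o**2 + 6*v (C(v, o) = 2*(o*o + 3*v) = 2*(o**2 + 3*v) = 2*o**2 + 6*v)
D(m, O) = -20 (D(m, O) = -15 - 5 = -20)
(D(-4, C(3, 3) + 1*U) + sqrt(-8 - 33))**2 = (-20 + sqrt(-8 - 33))**2 = (-20 + sqrt(-41))**2 = (-20 + I*sqrt(41))**2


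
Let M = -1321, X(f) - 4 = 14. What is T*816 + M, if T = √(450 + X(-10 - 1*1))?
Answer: -1321 + 4896*√13 ≈ 16332.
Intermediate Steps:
X(f) = 18 (X(f) = 4 + 14 = 18)
T = 6*√13 (T = √(450 + 18) = √468 = 6*√13 ≈ 21.633)
T*816 + M = (6*√13)*816 - 1321 = 4896*√13 - 1321 = -1321 + 4896*√13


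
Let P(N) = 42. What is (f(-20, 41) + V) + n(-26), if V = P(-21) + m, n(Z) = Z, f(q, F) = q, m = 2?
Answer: -2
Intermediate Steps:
V = 44 (V = 42 + 2 = 44)
(f(-20, 41) + V) + n(-26) = (-20 + 44) - 26 = 24 - 26 = -2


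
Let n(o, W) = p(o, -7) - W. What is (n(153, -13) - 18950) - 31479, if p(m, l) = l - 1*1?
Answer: -50424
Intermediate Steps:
p(m, l) = -1 + l (p(m, l) = l - 1 = -1 + l)
n(o, W) = -8 - W (n(o, W) = (-1 - 7) - W = -8 - W)
(n(153, -13) - 18950) - 31479 = ((-8 - 1*(-13)) - 18950) - 31479 = ((-8 + 13) - 18950) - 31479 = (5 - 18950) - 31479 = -18945 - 31479 = -50424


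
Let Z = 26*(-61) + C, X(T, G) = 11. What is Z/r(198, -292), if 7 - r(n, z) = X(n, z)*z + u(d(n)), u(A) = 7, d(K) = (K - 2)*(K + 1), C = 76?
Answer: -755/1606 ≈ -0.47011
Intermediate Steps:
Z = -1510 (Z = 26*(-61) + 76 = -1586 + 76 = -1510)
d(K) = (1 + K)*(-2 + K) (d(K) = (-2 + K)*(1 + K) = (1 + K)*(-2 + K))
r(n, z) = -11*z (r(n, z) = 7 - (11*z + 7) = 7 - (7 + 11*z) = 7 + (-7 - 11*z) = -11*z)
Z/r(198, -292) = -1510/((-11*(-292))) = -1510/3212 = -1510*1/3212 = -755/1606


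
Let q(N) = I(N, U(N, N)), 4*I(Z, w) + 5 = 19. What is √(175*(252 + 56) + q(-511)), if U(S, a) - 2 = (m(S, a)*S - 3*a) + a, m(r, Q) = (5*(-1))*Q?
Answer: √215614/2 ≈ 232.17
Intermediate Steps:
m(r, Q) = -5*Q
U(S, a) = 2 - 2*a - 5*S*a (U(S, a) = 2 + (((-5*a)*S - 3*a) + a) = 2 + ((-5*S*a - 3*a) + a) = 2 + ((-3*a - 5*S*a) + a) = 2 + (-2*a - 5*S*a) = 2 - 2*a - 5*S*a)
I(Z, w) = 7/2 (I(Z, w) = -5/4 + (¼)*19 = -5/4 + 19/4 = 7/2)
q(N) = 7/2
√(175*(252 + 56) + q(-511)) = √(175*(252 + 56) + 7/2) = √(175*308 + 7/2) = √(53900 + 7/2) = √(107807/2) = √215614/2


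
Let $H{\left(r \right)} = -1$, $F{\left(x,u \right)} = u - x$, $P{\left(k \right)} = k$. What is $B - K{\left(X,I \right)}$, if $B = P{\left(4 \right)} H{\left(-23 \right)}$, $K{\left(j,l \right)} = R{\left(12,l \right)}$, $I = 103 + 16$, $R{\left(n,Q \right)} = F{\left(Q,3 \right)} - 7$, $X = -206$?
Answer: $119$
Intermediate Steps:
$R{\left(n,Q \right)} = -4 - Q$ ($R{\left(n,Q \right)} = \left(3 - Q\right) - 7 = -4 - Q$)
$I = 119$
$K{\left(j,l \right)} = -4 - l$
$B = -4$ ($B = 4 \left(-1\right) = -4$)
$B - K{\left(X,I \right)} = -4 - \left(-4 - 119\right) = -4 - -123 = -4 + 123 = 119$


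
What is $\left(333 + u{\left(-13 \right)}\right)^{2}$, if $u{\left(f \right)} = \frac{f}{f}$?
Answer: $111556$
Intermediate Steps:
$u{\left(f \right)} = 1$
$\left(333 + u{\left(-13 \right)}\right)^{2} = \left(333 + 1\right)^{2} = 334^{2} = 111556$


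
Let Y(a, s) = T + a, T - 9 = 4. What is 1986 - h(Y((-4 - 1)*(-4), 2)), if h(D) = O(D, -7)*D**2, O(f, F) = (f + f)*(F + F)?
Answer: 1008222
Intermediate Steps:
T = 13 (T = 9 + 4 = 13)
O(f, F) = 4*F*f (O(f, F) = (2*f)*(2*F) = 4*F*f)
Y(a, s) = 13 + a
h(D) = -28*D**3 (h(D) = (4*(-7)*D)*D**2 = (-28*D)*D**2 = -28*D**3)
1986 - h(Y((-4 - 1)*(-4), 2)) = 1986 - (-28)*(13 + (-4 - 1)*(-4))**3 = 1986 - (-28)*(13 - 5*(-4))**3 = 1986 - (-28)*(13 + 20)**3 = 1986 - (-28)*33**3 = 1986 - (-28)*35937 = 1986 - 1*(-1006236) = 1986 + 1006236 = 1008222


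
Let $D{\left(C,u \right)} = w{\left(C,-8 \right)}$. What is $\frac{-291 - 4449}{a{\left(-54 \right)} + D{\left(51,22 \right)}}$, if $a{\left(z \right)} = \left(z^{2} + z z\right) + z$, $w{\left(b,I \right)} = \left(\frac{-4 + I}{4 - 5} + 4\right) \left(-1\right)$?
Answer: $- \frac{2370}{2881} \approx -0.82263$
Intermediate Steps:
$w{\left(b,I \right)} = -8 + I$ ($w{\left(b,I \right)} = \left(\frac{-4 + I}{-1} + 4\right) \left(-1\right) = \left(\left(-4 + I\right) \left(-1\right) + 4\right) \left(-1\right) = \left(\left(4 - I\right) + 4\right) \left(-1\right) = \left(8 - I\right) \left(-1\right) = -8 + I$)
$D{\left(C,u \right)} = -16$ ($D{\left(C,u \right)} = -8 - 8 = -16$)
$a{\left(z \right)} = z + 2 z^{2}$ ($a{\left(z \right)} = \left(z^{2} + z^{2}\right) + z = 2 z^{2} + z = z + 2 z^{2}$)
$\frac{-291 - 4449}{a{\left(-54 \right)} + D{\left(51,22 \right)}} = \frac{-291 - 4449}{- 54 \left(1 + 2 \left(-54\right)\right) - 16} = - \frac{4740}{- 54 \left(1 - 108\right) - 16} = - \frac{4740}{\left(-54\right) \left(-107\right) - 16} = - \frac{4740}{5778 - 16} = - \frac{4740}{5762} = \left(-4740\right) \frac{1}{5762} = - \frac{2370}{2881}$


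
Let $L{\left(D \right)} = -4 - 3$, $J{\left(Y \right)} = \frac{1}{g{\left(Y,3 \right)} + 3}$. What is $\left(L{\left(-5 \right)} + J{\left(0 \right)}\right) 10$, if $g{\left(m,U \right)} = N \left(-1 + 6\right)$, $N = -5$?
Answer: $- \frac{775}{11} \approx -70.455$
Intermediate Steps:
$g{\left(m,U \right)} = -25$ ($g{\left(m,U \right)} = - 5 \left(-1 + 6\right) = \left(-5\right) 5 = -25$)
$J{\left(Y \right)} = - \frac{1}{22}$ ($J{\left(Y \right)} = \frac{1}{-25 + 3} = \frac{1}{-22} = - \frac{1}{22}$)
$L{\left(D \right)} = -7$
$\left(L{\left(-5 \right)} + J{\left(0 \right)}\right) 10 = \left(-7 - \frac{1}{22}\right) 10 = \left(- \frac{155}{22}\right) 10 = - \frac{775}{11}$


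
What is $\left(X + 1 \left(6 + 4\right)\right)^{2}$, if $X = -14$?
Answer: $16$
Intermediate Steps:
$\left(X + 1 \left(6 + 4\right)\right)^{2} = \left(-14 + 1 \left(6 + 4\right)\right)^{2} = \left(-14 + 1 \cdot 10\right)^{2} = \left(-14 + 10\right)^{2} = \left(-4\right)^{2} = 16$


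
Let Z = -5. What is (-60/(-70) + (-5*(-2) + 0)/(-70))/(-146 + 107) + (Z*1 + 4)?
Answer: -278/273 ≈ -1.0183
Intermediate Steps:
(-60/(-70) + (-5*(-2) + 0)/(-70))/(-146 + 107) + (Z*1 + 4) = (-60/(-70) + (-5*(-2) + 0)/(-70))/(-146 + 107) + (-5*1 + 4) = (-60*(-1/70) + (10 + 0)*(-1/70))/(-39) + (-5 + 4) = (6/7 + 10*(-1/70))*(-1/39) - 1 = (6/7 - ⅐)*(-1/39) - 1 = (5/7)*(-1/39) - 1 = -5/273 - 1 = -278/273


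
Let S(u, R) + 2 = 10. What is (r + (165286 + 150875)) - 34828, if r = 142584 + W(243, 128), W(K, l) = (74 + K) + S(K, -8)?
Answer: 424242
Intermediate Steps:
S(u, R) = 8 (S(u, R) = -2 + 10 = 8)
W(K, l) = 82 + K (W(K, l) = (74 + K) + 8 = 82 + K)
r = 142909 (r = 142584 + (82 + 243) = 142584 + 325 = 142909)
(r + (165286 + 150875)) - 34828 = (142909 + (165286 + 150875)) - 34828 = (142909 + 316161) - 34828 = 459070 - 34828 = 424242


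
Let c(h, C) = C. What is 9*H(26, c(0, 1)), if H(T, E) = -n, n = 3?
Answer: -27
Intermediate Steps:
H(T, E) = -3 (H(T, E) = -1*3 = -3)
9*H(26, c(0, 1)) = 9*(-3) = -27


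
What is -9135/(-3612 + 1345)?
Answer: 9135/2267 ≈ 4.0296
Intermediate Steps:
-9135/(-3612 + 1345) = -9135/(-2267) = -9135*(-1/2267) = 9135/2267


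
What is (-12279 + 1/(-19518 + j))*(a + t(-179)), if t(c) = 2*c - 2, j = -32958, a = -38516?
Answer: 6262464911795/13119 ≈ 4.7736e+8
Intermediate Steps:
t(c) = -2 + 2*c
(-12279 + 1/(-19518 + j))*(a + t(-179)) = (-12279 + 1/(-19518 - 32958))*(-38516 + (-2 + 2*(-179))) = (-12279 + 1/(-52476))*(-38516 + (-2 - 358)) = (-12279 - 1/52476)*(-38516 - 360) = -644352805/52476*(-38876) = 6262464911795/13119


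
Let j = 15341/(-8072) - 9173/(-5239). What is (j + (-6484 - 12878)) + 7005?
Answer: -522574070299/42289208 ≈ -12357.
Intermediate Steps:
j = -6327043/42289208 (j = 15341*(-1/8072) - 9173*(-1/5239) = -15341/8072 + 9173/5239 = -6327043/42289208 ≈ -0.14961)
(j + (-6484 - 12878)) + 7005 = (-6327043/42289208 + (-6484 - 12878)) + 7005 = (-6327043/42289208 - 19362) + 7005 = -818809972339/42289208 + 7005 = -522574070299/42289208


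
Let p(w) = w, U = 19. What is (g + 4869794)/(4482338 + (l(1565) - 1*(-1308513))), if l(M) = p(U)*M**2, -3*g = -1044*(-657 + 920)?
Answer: 2480659/26163063 ≈ 0.094815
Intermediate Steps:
g = 91524 (g = -(-348)*(-657 + 920) = -(-348)*263 = -1/3*(-274572) = 91524)
l(M) = 19*M**2
(g + 4869794)/(4482338 + (l(1565) - 1*(-1308513))) = (91524 + 4869794)/(4482338 + (19*1565**2 - 1*(-1308513))) = 4961318/(4482338 + (19*2449225 + 1308513)) = 4961318/(4482338 + (46535275 + 1308513)) = 4961318/(4482338 + 47843788) = 4961318/52326126 = 4961318*(1/52326126) = 2480659/26163063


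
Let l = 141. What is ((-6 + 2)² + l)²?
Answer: 24649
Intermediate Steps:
((-6 + 2)² + l)² = ((-6 + 2)² + 141)² = ((-4)² + 141)² = (16 + 141)² = 157² = 24649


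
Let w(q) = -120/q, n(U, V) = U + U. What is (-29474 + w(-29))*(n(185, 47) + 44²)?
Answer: -1970767556/29 ≈ -6.7958e+7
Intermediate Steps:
n(U, V) = 2*U
(-29474 + w(-29))*(n(185, 47) + 44²) = (-29474 - 120/(-29))*(2*185 + 44²) = (-29474 - 120*(-1/29))*(370 + 1936) = (-29474 + 120/29)*2306 = -854626/29*2306 = -1970767556/29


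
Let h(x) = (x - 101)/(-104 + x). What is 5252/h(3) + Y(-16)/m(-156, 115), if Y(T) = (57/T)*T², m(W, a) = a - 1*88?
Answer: 2372138/441 ≈ 5379.0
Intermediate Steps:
m(W, a) = -88 + a (m(W, a) = a - 88 = -88 + a)
h(x) = (-101 + x)/(-104 + x)
Y(T) = 57*T
5252/h(3) + Y(-16)/m(-156, 115) = 5252/(((-101 + 3)/(-104 + 3))) + (57*(-16))/(-88 + 115) = 5252/((-98/(-101))) - 912/27 = 5252/((-1/101*(-98))) - 912*1/27 = 5252/(98/101) - 304/9 = 5252*(101/98) - 304/9 = 265226/49 - 304/9 = 2372138/441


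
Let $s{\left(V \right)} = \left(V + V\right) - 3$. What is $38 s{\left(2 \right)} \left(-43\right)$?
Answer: $-1634$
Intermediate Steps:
$s{\left(V \right)} = -3 + 2 V$ ($s{\left(V \right)} = 2 V - 3 = -3 + 2 V$)
$38 s{\left(2 \right)} \left(-43\right) = 38 \left(-3 + 2 \cdot 2\right) \left(-43\right) = 38 \left(-3 + 4\right) \left(-43\right) = 38 \cdot 1 \left(-43\right) = 38 \left(-43\right) = -1634$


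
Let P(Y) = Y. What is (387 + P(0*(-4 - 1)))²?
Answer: 149769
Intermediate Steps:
(387 + P(0*(-4 - 1)))² = (387 + 0*(-4 - 1))² = (387 + 0*(-5))² = (387 + 0)² = 387² = 149769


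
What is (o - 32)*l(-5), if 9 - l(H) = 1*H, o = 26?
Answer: -84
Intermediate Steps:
l(H) = 9 - H
(o - 32)*l(-5) = (26 - 32)*(9 - 1*(-5)) = -6*(9 + 5) = -6*14 = -84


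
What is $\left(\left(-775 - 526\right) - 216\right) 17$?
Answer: $-25789$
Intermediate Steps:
$\left(\left(-775 - 526\right) - 216\right) 17 = \left(-1301 - 216\right) 17 = \left(-1517\right) 17 = -25789$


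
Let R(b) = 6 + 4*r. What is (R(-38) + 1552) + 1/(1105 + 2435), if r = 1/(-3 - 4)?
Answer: 38593087/24780 ≈ 1557.4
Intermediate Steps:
r = -⅐ (r = 1/(-7) = -⅐ ≈ -0.14286)
R(b) = 38/7 (R(b) = 6 + 4*(-⅐) = 6 - 4/7 = 38/7)
(R(-38) + 1552) + 1/(1105 + 2435) = (38/7 + 1552) + 1/(1105 + 2435) = 10902/7 + 1/3540 = 38593087/24780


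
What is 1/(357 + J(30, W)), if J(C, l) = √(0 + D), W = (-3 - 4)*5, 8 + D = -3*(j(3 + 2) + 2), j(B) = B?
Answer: 357/127478 - I*√29/127478 ≈ 0.0028005 - 4.2244e-5*I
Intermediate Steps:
D = -29 (D = -8 - 3*((3 + 2) + 2) = -8 - 3*(5 + 2) = -8 - 3*7 = -8 - 21 = -29)
W = -35 (W = -7*5 = -35)
J(C, l) = I*√29 (J(C, l) = √(0 - 29) = √(-29) = I*√29)
1/(357 + J(30, W)) = 1/(357 + I*√29)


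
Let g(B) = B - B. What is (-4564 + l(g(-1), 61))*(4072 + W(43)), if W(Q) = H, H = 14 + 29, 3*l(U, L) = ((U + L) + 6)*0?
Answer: -18780860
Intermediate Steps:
g(B) = 0
l(U, L) = 0 (l(U, L) = (((U + L) + 6)*0)/3 = (((L + U) + 6)*0)/3 = ((6 + L + U)*0)/3 = (1/3)*0 = 0)
H = 43
W(Q) = 43
(-4564 + l(g(-1), 61))*(4072 + W(43)) = (-4564 + 0)*(4072 + 43) = -4564*4115 = -18780860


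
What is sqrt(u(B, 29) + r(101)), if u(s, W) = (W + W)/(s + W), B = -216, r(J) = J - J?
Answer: I*sqrt(10846)/187 ≈ 0.55692*I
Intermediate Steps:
r(J) = 0
u(s, W) = 2*W/(W + s) (u(s, W) = (2*W)/(W + s) = 2*W/(W + s))
sqrt(u(B, 29) + r(101)) = sqrt(2*29/(29 - 216) + 0) = sqrt(2*29/(-187) + 0) = sqrt(2*29*(-1/187) + 0) = sqrt(-58/187 + 0) = sqrt(-58/187) = I*sqrt(10846)/187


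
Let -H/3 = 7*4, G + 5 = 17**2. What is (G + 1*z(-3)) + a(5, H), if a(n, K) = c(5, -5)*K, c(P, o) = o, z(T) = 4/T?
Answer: 2108/3 ≈ 702.67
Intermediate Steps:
G = 284 (G = -5 + 17**2 = -5 + 289 = 284)
H = -84 (H = -21*4 = -3*28 = -84)
a(n, K) = -5*K
(G + 1*z(-3)) + a(5, H) = (284 + 1*(4/(-3))) - 5*(-84) = (284 + 1*(4*(-1/3))) + 420 = (284 + 1*(-4/3)) + 420 = (284 - 4/3) + 420 = 848/3 + 420 = 2108/3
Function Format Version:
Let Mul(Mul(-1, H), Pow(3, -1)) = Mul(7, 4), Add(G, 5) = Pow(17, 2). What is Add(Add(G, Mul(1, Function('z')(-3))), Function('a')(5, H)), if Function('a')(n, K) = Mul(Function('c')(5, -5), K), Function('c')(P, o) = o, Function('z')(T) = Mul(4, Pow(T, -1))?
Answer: Rational(2108, 3) ≈ 702.67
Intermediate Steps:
G = 284 (G = Add(-5, Pow(17, 2)) = Add(-5, 289) = 284)
H = -84 (H = Mul(-3, Mul(7, 4)) = Mul(-3, 28) = -84)
Function('a')(n, K) = Mul(-5, K)
Add(Add(G, Mul(1, Function('z')(-3))), Function('a')(5, H)) = Add(Add(284, Mul(1, Mul(4, Pow(-3, -1)))), Mul(-5, -84)) = Add(Add(284, Mul(1, Mul(4, Rational(-1, 3)))), 420) = Add(Add(284, Mul(1, Rational(-4, 3))), 420) = Add(Add(284, Rational(-4, 3)), 420) = Add(Rational(848, 3), 420) = Rational(2108, 3)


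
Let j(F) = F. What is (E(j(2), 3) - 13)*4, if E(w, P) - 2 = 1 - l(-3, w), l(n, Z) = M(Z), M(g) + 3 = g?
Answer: -36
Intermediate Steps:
M(g) = -3 + g
l(n, Z) = -3 + Z
E(w, P) = 6 - w (E(w, P) = 2 + (1 - (-3 + w)) = 2 + (1 + (3 - w)) = 2 + (4 - w) = 6 - w)
(E(j(2), 3) - 13)*4 = ((6 - 1*2) - 13)*4 = ((6 - 2) - 13)*4 = (4 - 13)*4 = -9*4 = -36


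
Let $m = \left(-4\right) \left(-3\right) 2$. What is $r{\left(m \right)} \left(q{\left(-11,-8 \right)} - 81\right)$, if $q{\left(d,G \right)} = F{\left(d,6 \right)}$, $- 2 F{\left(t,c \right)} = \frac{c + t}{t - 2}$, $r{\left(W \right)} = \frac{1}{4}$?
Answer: $- \frac{2111}{104} \approx -20.298$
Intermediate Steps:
$m = 24$ ($m = 12 \cdot 2 = 24$)
$r{\left(W \right)} = \frac{1}{4}$
$F{\left(t,c \right)} = - \frac{c + t}{2 \left(-2 + t\right)}$ ($F{\left(t,c \right)} = - \frac{\left(c + t\right) \frac{1}{t - 2}}{2} = - \frac{\left(c + t\right) \frac{1}{-2 + t}}{2} = - \frac{\frac{1}{-2 + t} \left(c + t\right)}{2} = - \frac{c + t}{2 \left(-2 + t\right)}$)
$q{\left(d,G \right)} = \frac{-6 - d}{2 \left(-2 + d\right)}$ ($q{\left(d,G \right)} = \frac{\left(-1\right) 6 - d}{2 \left(-2 + d\right)} = \frac{-6 - d}{2 \left(-2 + d\right)}$)
$r{\left(m \right)} \left(q{\left(-11,-8 \right)} - 81\right) = \frac{\frac{-6 - -11}{2 \left(-2 - 11\right)} - 81}{4} = \frac{\frac{-6 + 11}{2 \left(-13\right)} - 81}{4} = \frac{\frac{1}{2} \left(- \frac{1}{13}\right) 5 - 81}{4} = \frac{- \frac{5}{26} - 81}{4} = \frac{1}{4} \left(- \frac{2111}{26}\right) = - \frac{2111}{104}$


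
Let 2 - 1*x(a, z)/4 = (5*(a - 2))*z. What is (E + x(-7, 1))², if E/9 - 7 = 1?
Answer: 67600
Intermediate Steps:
E = 72 (E = 63 + 9*1 = 63 + 9 = 72)
x(a, z) = 8 - 4*z*(-10 + 5*a) (x(a, z) = 8 - 4*5*(a - 2)*z = 8 - 4*5*(-2 + a)*z = 8 - 4*(-10 + 5*a)*z = 8 - 4*z*(-10 + 5*a))
(E + x(-7, 1))² = (72 + (8 + 40*1 - 20*(-7)*1))² = (72 + (8 + 40 + 140))² = (72 + 188)² = 260² = 67600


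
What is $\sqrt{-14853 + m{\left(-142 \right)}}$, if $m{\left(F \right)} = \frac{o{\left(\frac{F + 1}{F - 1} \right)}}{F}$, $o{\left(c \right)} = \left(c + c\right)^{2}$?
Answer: $\frac{i \sqrt{1531100696979}}{10153} \approx 121.87 i$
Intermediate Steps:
$o{\left(c \right)} = 4 c^{2}$ ($o{\left(c \right)} = \left(2 c\right)^{2} = 4 c^{2}$)
$m{\left(F \right)} = \frac{4 \left(1 + F\right)^{2}}{F \left(-1 + F\right)^{2}}$ ($m{\left(F \right)} = \frac{4 \left(\frac{F + 1}{F - 1}\right)^{2}}{F} = \frac{4 \left(\frac{1 + F}{-1 + F}\right)^{2}}{F} = \frac{4 \frac{\left(1 + F\right)^{2}}{\left(-1 + F\right)^{2}}}{F} = \frac{4 \left(1 + F\right)^{2} \frac{1}{\left(-1 + F\right)^{2}}}{F} = \frac{4 \left(1 + F\right)^{2}}{F \left(-1 + F\right)^{2}}$)
$\sqrt{-14853 + m{\left(-142 \right)}} = \sqrt{-14853 + \frac{4 \left(1 - 142\right)^{2}}{\left(-142\right) \left(-1 - 142\right)^{2}}} = \sqrt{-14853 + 4 \left(- \frac{1}{142}\right) \left(-141\right)^{2} \cdot \frac{1}{20449}} = \sqrt{-14853 + 4 \left(- \frac{1}{142}\right) 19881 \cdot \frac{1}{20449}} = \sqrt{-14853 - \frac{39762}{1451879}} = \sqrt{- \frac{21564798549}{1451879}} = \frac{i \sqrt{1531100696979}}{10153}$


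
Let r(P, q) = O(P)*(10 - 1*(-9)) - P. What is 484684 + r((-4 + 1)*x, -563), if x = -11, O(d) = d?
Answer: 485278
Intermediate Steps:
r(P, q) = 18*P (r(P, q) = P*(10 - 1*(-9)) - P = P*(10 + 9) - P = P*19 - P = 19*P - P = 18*P)
484684 + r((-4 + 1)*x, -563) = 484684 + 18*((-4 + 1)*(-11)) = 484684 + 18*(-3*(-11)) = 484684 + 18*33 = 484684 + 594 = 485278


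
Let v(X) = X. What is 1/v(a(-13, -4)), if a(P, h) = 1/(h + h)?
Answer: -8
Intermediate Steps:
a(P, h) = 1/(2*h)
1/v(a(-13, -4)) = 1/((1/2)/(-4)) = 1/((1/2)*(-1/4)) = 1/(-1/8) = -8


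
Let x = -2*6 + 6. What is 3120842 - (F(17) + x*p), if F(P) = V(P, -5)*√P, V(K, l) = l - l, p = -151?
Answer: 3119936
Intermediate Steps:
V(K, l) = 0
x = -6 (x = -12 + 6 = -6)
F(P) = 0 (F(P) = 0*√P = 0)
3120842 - (F(17) + x*p) = 3120842 - (0 - 6*(-151)) = 3120842 - (0 + 906) = 3120842 - 1*906 = 3120842 - 906 = 3119936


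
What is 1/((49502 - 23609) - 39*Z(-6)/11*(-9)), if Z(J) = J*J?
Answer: 11/297459 ≈ 3.6980e-5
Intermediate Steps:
Z(J) = J**2
1/((49502 - 23609) - 39*Z(-6)/11*(-9)) = 1/((49502 - 23609) - 39*(-6)**2/11*(-9)) = 1/(25893 - 1404/11*(-9)) = 1/(25893 + 12636/11) = 1/(297459/11) = 11/297459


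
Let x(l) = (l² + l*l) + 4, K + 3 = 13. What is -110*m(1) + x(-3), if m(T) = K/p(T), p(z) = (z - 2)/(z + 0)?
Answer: 1122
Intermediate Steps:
K = 10 (K = -3 + 13 = 10)
p(z) = (-2 + z)/z
m(T) = 10*T/(-2 + T) (m(T) = 10/(((-2 + T)/T)) = 10*(T/(-2 + T)) = 10*T/(-2 + T))
x(l) = 4 + 2*l² (x(l) = (l² + l²) + 4 = 2*l² + 4 = 4 + 2*l²)
-110*m(1) + x(-3) = -1100/(-2 + 1) + (4 + 2*(-3)²) = -1100/(-1) + (4 + 2*9) = -1100*(-1) + (4 + 18) = -110*(-10) + 22 = 1100 + 22 = 1122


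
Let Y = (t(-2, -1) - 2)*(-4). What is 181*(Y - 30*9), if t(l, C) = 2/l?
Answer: -46698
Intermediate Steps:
Y = 12 (Y = (2/(-2) - 2)*(-4) = (2*(-½) - 2)*(-4) = (-1 - 2)*(-4) = -3*(-4) = 12)
181*(Y - 30*9) = 181*(12 - 30*9) = 181*(12 - 270) = 181*(-258) = -46698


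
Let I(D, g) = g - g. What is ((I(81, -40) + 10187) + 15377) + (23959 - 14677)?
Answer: 34846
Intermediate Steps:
I(D, g) = 0
((I(81, -40) + 10187) + 15377) + (23959 - 14677) = ((0 + 10187) + 15377) + (23959 - 14677) = (10187 + 15377) + 9282 = 25564 + 9282 = 34846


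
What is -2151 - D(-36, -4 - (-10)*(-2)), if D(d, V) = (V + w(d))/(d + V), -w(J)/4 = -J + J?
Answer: -10757/5 ≈ -2151.4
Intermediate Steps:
w(J) = 0 (w(J) = -4*(-J + J) = -4*0 = 0)
D(d, V) = V/(V + d) (D(d, V) = (V + 0)/(d + V) = V/(V + d))
-2151 - D(-36, -4 - (-10)*(-2)) = -2151 - (-4 - (-10)*(-2))/((-4 - (-10)*(-2)) - 36) = -2151 - (-4 - 1*20)/((-4 - 1*20) - 36) = -2151 - (-4 - 20)/((-4 - 20) - 36) = -2151 - (-24)/(-24 - 36) = -2151 - (-24)/(-60) = -2151 - (-24)*(-1)/60 = -2151 - 1*2/5 = -2151 - 2/5 = -10757/5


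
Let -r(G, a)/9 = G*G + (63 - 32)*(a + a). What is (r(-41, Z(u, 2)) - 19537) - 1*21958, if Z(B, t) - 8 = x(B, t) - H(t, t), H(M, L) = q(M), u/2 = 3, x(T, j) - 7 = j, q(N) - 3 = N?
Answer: -63320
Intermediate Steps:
q(N) = 3 + N
x(T, j) = 7 + j
u = 6 (u = 2*3 = 6)
H(M, L) = 3 + M
Z(B, t) = 12 (Z(B, t) = 8 + ((7 + t) - (3 + t)) = 8 + ((7 + t) + (-3 - t)) = 8 + 4 = 12)
r(G, a) = -558*a - 9*G² (r(G, a) = -9*(G*G + (63 - 32)*(a + a)) = -9*(G² + 31*(2*a)) = -9*(G² + 62*a) = -558*a - 9*G²)
(r(-41, Z(u, 2)) - 19537) - 1*21958 = ((-558*12 - 9*(-41)²) - 19537) - 1*21958 = ((-6696 - 9*1681) - 19537) - 21958 = ((-6696 - 15129) - 19537) - 21958 = (-21825 - 19537) - 21958 = -41362 - 21958 = -63320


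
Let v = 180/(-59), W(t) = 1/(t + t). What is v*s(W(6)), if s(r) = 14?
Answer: -2520/59 ≈ -42.712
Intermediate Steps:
W(t) = 1/(2*t)
v = -180/59 (v = 180*(-1/59) = -180/59 ≈ -3.0508)
v*s(W(6)) = -180/59*14 = -2520/59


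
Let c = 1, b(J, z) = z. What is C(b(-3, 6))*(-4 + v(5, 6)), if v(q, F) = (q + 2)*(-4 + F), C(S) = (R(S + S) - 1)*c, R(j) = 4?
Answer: 30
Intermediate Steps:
C(S) = 3 (C(S) = (4 - 1)*1 = 3*1 = 3)
v(q, F) = (-4 + F)*(2 + q) (v(q, F) = (2 + q)*(-4 + F) = (-4 + F)*(2 + q))
C(b(-3, 6))*(-4 + v(5, 6)) = 3*(-4 + (-8 - 4*5 + 2*6 + 6*5)) = 3*(-4 + (-8 - 20 + 12 + 30)) = 3*(-4 + 14) = 3*10 = 30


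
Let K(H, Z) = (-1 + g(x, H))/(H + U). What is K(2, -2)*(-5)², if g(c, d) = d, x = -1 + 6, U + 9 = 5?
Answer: -25/2 ≈ -12.500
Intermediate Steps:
U = -4 (U = -9 + 5 = -4)
x = 5
K(H, Z) = (-1 + H)/(-4 + H) (K(H, Z) = (-1 + H)/(H - 4) = (-1 + H)/(-4 + H))
K(2, -2)*(-5)² = ((-1 + 2)/(-4 + 2))*(-5)² = (1/(-2))*25 = -½*1*25 = -½*25 = -25/2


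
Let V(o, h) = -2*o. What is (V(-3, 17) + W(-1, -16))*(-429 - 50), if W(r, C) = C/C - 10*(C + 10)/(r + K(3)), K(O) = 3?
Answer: -17723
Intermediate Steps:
W(r, C) = 1 - 10*(10 + C)/(3 + r) (W(r, C) = C/C - 10*(C + 10)/(r + 3) = 1 - 10*(10 + C)/(3 + r))
(V(-3, 17) + W(-1, -16))*(-429 - 50) = (-2*(-3) + (-97 - 1 - 10*(-16))/(3 - 1))*(-429 - 50) = (6 + (-97 - 1 + 160)/2)*(-479) = (6 + (½)*62)*(-479) = (6 + 31)*(-479) = 37*(-479) = -17723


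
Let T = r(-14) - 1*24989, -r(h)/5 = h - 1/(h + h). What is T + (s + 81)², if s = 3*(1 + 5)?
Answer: -423309/28 ≈ -15118.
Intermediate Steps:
r(h) = -5*h + 5/(2*h) (r(h) = -5*(h - 1/(h + h)) = -5*(h - 1/(2*h)) = -5*h + 5/(2*h))
s = 18 (s = 3*6 = 18)
T = -697737/28 (T = (-5*(-14) + (5/2)/(-14)) - 1*24989 = (70 + (5/2)*(-1/14)) - 24989 = (70 - 5/28) - 24989 = 1955/28 - 24989 = -697737/28 ≈ -24919.)
T + (s + 81)² = -697737/28 + (18 + 81)² = -697737/28 + 99² = -697737/28 + 9801 = -423309/28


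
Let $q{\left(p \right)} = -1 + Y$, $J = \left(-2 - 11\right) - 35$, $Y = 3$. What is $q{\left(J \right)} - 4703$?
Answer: $-4701$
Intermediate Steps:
$J = -48$ ($J = \left(-2 - 11\right) - 35 = -13 - 35 = -48$)
$q{\left(p \right)} = 2$ ($q{\left(p \right)} = -1 + 3 = 2$)
$q{\left(J \right)} - 4703 = 2 - 4703 = -4701$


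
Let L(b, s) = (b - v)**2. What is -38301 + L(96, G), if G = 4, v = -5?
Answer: -28100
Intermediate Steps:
L(b, s) = (5 + b)**2 (L(b, s) = (b - 1*(-5))**2 = (b + 5)**2 = (5 + b)**2)
-38301 + L(96, G) = -38301 + (5 + 96)**2 = -38301 + 101**2 = -38301 + 10201 = -28100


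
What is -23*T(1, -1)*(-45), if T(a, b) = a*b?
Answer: -1035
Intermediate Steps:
-23*T(1, -1)*(-45) = -23*(-1)*(-45) = 23*(-45) = -1035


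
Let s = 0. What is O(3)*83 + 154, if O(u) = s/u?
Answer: 154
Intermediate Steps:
O(u) = 0 (O(u) = 0/u = 0)
O(3)*83 + 154 = 0*83 + 154 = 0 + 154 = 154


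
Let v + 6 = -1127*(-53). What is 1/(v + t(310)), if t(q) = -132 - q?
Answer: 1/59283 ≈ 1.6868e-5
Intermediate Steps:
v = 59725 (v = -6 - 1127*(-53) = -6 + 59731 = 59725)
1/(v + t(310)) = 1/(59725 + (-132 - 1*310)) = 1/(59725 + (-132 - 310)) = 1/(59725 - 442) = 1/59283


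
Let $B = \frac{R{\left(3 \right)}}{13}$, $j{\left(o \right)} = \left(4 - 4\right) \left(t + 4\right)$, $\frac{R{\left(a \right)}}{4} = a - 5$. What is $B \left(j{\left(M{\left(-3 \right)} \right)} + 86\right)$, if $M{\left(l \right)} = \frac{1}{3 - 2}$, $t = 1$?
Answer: $- \frac{688}{13} \approx -52.923$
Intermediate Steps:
$R{\left(a \right)} = -20 + 4 a$ ($R{\left(a \right)} = 4 \left(a - 5\right) = 4 \left(-5 + a\right) = -20 + 4 a$)
$M{\left(l \right)} = 1$ ($M{\left(l \right)} = 1^{-1} = 1$)
$j{\left(o \right)} = 0$ ($j{\left(o \right)} = \left(4 - 4\right) \left(1 + 4\right) = 0 \cdot 5 = 0$)
$B = - \frac{8}{13}$ ($B = \frac{-20 + 4 \cdot 3}{13} = \left(-20 + 12\right) \frac{1}{13} = \left(-8\right) \frac{1}{13} = - \frac{8}{13} \approx -0.61539$)
$B \left(j{\left(M{\left(-3 \right)} \right)} + 86\right) = - \frac{8 \left(0 + 86\right)}{13} = \left(- \frac{8}{13}\right) 86 = - \frac{688}{13}$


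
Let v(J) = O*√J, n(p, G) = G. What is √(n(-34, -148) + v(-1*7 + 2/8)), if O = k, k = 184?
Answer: 2*√(-37 + 69*I*√3) ≈ 13.275 + 18.006*I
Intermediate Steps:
O = 184
v(J) = 184*√J
√(n(-34, -148) + v(-1*7 + 2/8)) = √(-148 + 184*√(-1*7 + 2/8)) = √(-148 + 184*√(-7 + 2*(⅛))) = √(-148 + 184*√(-7 + ¼)) = √(-148 + 184*√(-27/4)) = √(-148 + 184*(3*I*√3/2)) = √(-148 + 276*I*√3)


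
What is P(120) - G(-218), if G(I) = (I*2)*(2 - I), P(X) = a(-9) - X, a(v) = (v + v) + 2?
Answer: 95784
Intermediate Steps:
a(v) = 2 + 2*v (a(v) = 2*v + 2 = 2 + 2*v)
P(X) = -16 - X (P(X) = (2 + 2*(-9)) - X = (2 - 18) - X = -16 - X)
G(I) = 2*I*(2 - I) (G(I) = (2*I)*(2 - I) = 2*I*(2 - I))
P(120) - G(-218) = (-16 - 1*120) - 2*(-218)*(2 - 1*(-218)) = (-16 - 120) - 2*(-218)*(2 + 218) = -136 - 2*(-218)*220 = -136 - 1*(-95920) = -136 + 95920 = 95784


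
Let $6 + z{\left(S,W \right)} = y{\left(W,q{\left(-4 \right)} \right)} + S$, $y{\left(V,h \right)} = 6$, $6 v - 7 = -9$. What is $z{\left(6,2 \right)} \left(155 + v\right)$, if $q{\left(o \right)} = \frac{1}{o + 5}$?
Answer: $928$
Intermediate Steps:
$v = - \frac{1}{3}$ ($v = \frac{7}{6} + \frac{1}{6} \left(-9\right) = \frac{7}{6} - \frac{3}{2} = - \frac{1}{3} \approx -0.33333$)
$q{\left(o \right)} = \frac{1}{5 + o}$
$z{\left(S,W \right)} = S$ ($z{\left(S,W \right)} = -6 + \left(6 + S\right) = S$)
$z{\left(6,2 \right)} \left(155 + v\right) = 6 \left(155 - \frac{1}{3}\right) = 6 \cdot \frac{464}{3} = 928$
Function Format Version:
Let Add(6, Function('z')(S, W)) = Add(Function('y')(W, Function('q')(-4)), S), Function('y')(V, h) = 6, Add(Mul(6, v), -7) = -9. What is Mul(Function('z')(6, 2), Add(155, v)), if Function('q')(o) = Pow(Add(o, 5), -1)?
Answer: 928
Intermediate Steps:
v = Rational(-1, 3) (v = Add(Rational(7, 6), Mul(Rational(1, 6), -9)) = Add(Rational(7, 6), Rational(-3, 2)) = Rational(-1, 3) ≈ -0.33333)
Function('q')(o) = Pow(Add(5, o), -1)
Function('z')(S, W) = S (Function('z')(S, W) = Add(-6, Add(6, S)) = S)
Mul(Function('z')(6, 2), Add(155, v)) = Mul(6, Add(155, Rational(-1, 3))) = Mul(6, Rational(464, 3)) = 928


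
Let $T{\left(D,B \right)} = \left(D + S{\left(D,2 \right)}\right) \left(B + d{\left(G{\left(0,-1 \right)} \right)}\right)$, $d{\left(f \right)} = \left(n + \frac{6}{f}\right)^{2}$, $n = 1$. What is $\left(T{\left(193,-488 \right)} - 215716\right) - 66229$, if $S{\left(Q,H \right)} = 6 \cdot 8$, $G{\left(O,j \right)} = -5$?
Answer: $- \frac{9988584}{25} \approx -3.9954 \cdot 10^{5}$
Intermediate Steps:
$S{\left(Q,H \right)} = 48$
$d{\left(f \right)} = \left(1 + \frac{6}{f}\right)^{2}$
$T{\left(D,B \right)} = \left(48 + D\right) \left(\frac{1}{25} + B\right)$ ($T{\left(D,B \right)} = \left(D + 48\right) \left(B + \frac{\left(6 - 5\right)^{2}}{25}\right) = \left(48 + D\right) \left(B + \frac{1^{2}}{25}\right) = \left(48 + D\right) \left(B + \frac{1}{25} \cdot 1\right) = \left(48 + D\right) \left(B + \frac{1}{25}\right) = \left(48 + D\right) \left(\frac{1}{25} + B\right)$)
$\left(T{\left(193,-488 \right)} - 215716\right) - 66229 = \left(\left(\frac{48}{25} + 48 \left(-488\right) + \frac{1}{25} \cdot 193 - 94184\right) - 215716\right) - 66229 = \left(\left(\frac{48}{25} - 23424 + \frac{193}{25} - 94184\right) - 215716\right) - 66229 = \left(- \frac{2939959}{25} - 215716\right) - 66229 = - \frac{8332859}{25} - 66229 = - \frac{9988584}{25}$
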